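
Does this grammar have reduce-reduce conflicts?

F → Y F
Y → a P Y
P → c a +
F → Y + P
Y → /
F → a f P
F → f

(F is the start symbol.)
No reduce-reduce conflicts

Augment with F' → F and build the canonical LR(0) collection (I0 = CLOSURE({[F' → . F]}), then GOTO on every symbol after a dot until no new states appear). It has 17 states:
  I0: { [F → . Y + P], [F → . Y F], [F → . a f P], [F → . f], [F' → . F], [Y → . /], [Y → . a P Y] }  — shift
  I1: { [Y → / .] }  — reduce
  I2: { [F' → F .] }  — accept
  I3: { [F → . Y + P], [F → . Y F], [F → . a f P], [F → . f], [F → Y . + P], [F → Y . F], [Y → . /], [Y → . a P Y] }  — shift
  I4: { [F → a . f P], [P → . c a +], [Y → a . P Y] }  — shift
  I5: { [F → f .] }  — reduce
  I6: { [Y → . /], [Y → . a P Y], [Y → a P . Y] }  — shift
  I7: { [P → c . a +] }  — shift
  I8: { [F → a f . P], [P → . c a +] }  — shift
  I9: { [F → a f P .] }  — reduce
  I10: { [P → c a . +] }  — shift
  I11: { [P → c a + .] }  — reduce
  I12: { [Y → a P Y .] }  — reduce
  I13: { [P → . c a +], [Y → a . P Y] }  — shift
  I14: { [F → Y + . P], [P → . c a +] }  — shift
  I15: { [F → Y F .] }  — reduce
  I16: { [F → Y + P .] }  — reduce

No state contains more than one complete item.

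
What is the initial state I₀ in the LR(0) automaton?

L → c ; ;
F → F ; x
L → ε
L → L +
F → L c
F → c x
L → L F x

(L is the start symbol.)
First, augment the grammar with L' → L
I₀ = CLOSURE({ [L' → . L] }):
  [L' → . L] has the dot before L: add [L → . c ; ;], [L → .], [L → . L +], [L → . L F x]
No further items can be added.

I₀ = { [L → . L +], [L → . L F x], [L → . c ; ;], [L → .], [L' → . L] }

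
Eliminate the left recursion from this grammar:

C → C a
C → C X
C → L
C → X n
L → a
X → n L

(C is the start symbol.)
C is directly left-recursive. The standard transformation for
  A → A α₁ | ... | A α_m | β₁ | ... | β_n
is
  A  → β₁ A' | ... | β_n A'
  A' → α₁ A' | ... | α_m A' | ε

C → L becomes C → L C'
C → X n becomes C → X n C'
C → C a becomes C' → a C'
C → C X becomes C' → X C'
Add C' → ε

Productions for other non-terminals are unchanged:
  L → a
  X → n L

Resulting grammar:
C → L C'
C → X n C'
C' → a C'
C' → X C'
C' → ε
L → a
X → n L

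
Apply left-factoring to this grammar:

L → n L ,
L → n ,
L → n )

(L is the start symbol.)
Left-factoring transforms A → αβ₁ | αβ₂ into A → αA' and A' → β₁ | β₂
(α is the longest common prefix among the alternatives). Repeat until
no nonterminal has two alternatives with a common prefix.

Round 1: L has alternatives sharing prefix 'n'. Introduce L': L → n L'
  Add: L' → L ,
  Add: L' → ,
  Add: L' → )

No remaining common prefixes — done.

Resulting grammar:
L → n L'
L' → L ,
L' → ,
L' → )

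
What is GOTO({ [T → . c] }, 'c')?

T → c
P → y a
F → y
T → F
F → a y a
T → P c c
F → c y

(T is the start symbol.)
GOTO(I, 'c') = CLOSURE({ [A → αX.β] : [A → α.Xβ] ∈ I, X = 'c' })

Items with dot before 'c', with the dot advanced:
  [T → . c] → [T → c .]
Closure adds nothing (no advanced item has the dot before a non-terminal).

GOTO = { [T → c .] }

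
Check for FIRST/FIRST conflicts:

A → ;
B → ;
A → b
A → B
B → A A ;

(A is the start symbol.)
Yes. A → ';' / A → B on { ';' }; A → b / A → B on { 'b' }; B → ';' / B → A A ';' on { ';' }

A FIRST/FIRST conflict occurs when two productions N → α and N → β for the same non-terminal have FIRST(α) ∩ FIRST(β) ≠ ∅ (with ε ∈ FIRST of a nullable right-hand side, so two nullable alternatives also conflict).

FIRST sets of the non-terminals at (or reachable through a nullable prefix from) the front of some alternative:
  FIRST(B) = { ';', 'b' }
  FIRST(A) = { ';', 'b' }

Productions for A:
  A → ;: FIRST = { ';' }
  A → b: FIRST = { 'b' }
  A → B: FIRST = { ';', 'b' }
Productions for B:
  B → ;: FIRST = { ';' }
  B → A A ;: FIRST = { ';', 'b' }

Conflict for A: A → ; and A → B
  Overlap: { ';' }
Conflict for A: A → b and A → B
  Overlap: { 'b' }
Conflict for B: B → ; and B → A A ;
  Overlap: { ';' }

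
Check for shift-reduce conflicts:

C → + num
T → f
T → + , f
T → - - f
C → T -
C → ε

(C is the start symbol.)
Yes — I0: [C → .] vs [C → . + num]

Augment with C' → C and build the canonical LR(0) collection (I0 = CLOSURE({[C' → . C]}), then GOTO on every symbol after a dot until no new states appear). It has 12 states:
  I0: { [C → . + num], [C → . T -], [C → .], [C' → . C], [T → . + , f], [T → . - - f], [T → . f] }  — shift, reduce
  I1: { [C → + . num], [T → + . , f] }  — shift
  I2: { [T → - . - f] }  — shift
  I3: { [C' → C .] }  — accept
  I4: { [C → T . -] }  — shift
  I5: { [T → f .] }  — reduce
  I6: { [C → T - .] }  — reduce
  I7: { [T → - - . f] }  — shift
  I8: { [T → - - f .] }  — reduce
  I9: { [T → + , . f] }  — shift
  I10: { [C → + num .] }  — reduce
  I11: { [T → + , f .] }  — reduce

I0 contains reduce item [C → .] and shift items [C → . + num], [T → . + , f], [T → . - - f], [T → . f] — shift-reduce conflict.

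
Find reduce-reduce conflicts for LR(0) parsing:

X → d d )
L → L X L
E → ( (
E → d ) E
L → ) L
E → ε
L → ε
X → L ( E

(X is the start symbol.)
A reduce-reduce conflict occurs when an LR(0) state has two complete items [A → α .] and [B → β .] — both call for a reduction, and with no lookahead the parser cannot choose between them.

Augment with X' → X and build the canonical LR(0) collection (I0 = CLOSURE({[X' → . X]}), then GOTO on every symbol after a dot until no new states appear). It has 17 states:
  I0: { [L → . ) L], [L → . L X L], [L → .], [X → . L ( E], [X → . d d )], [X' → . X] }  — shift, reduce
  I1: { [L → ) . L], [L → . ) L], [L → . L X L], [L → .] }  — shift, reduce
  I2: { [L → . ) L], [L → . L X L], [L → .], [L → L . X L], [X → . L ( E], [X → . d d )], [X → L . ( E] }  — shift, reduce
  I3: { [X' → X .] }  — accept
  I4: { [X → d . d )] }  — shift
  I5: { [X → d d . )] }  — shift
  I6: { [X → d d ) .] }  — reduce
  I7: { [E → . ( (], [E → . d ) E], [E → .], [X → L ( . E] }  — shift, reduce
  I8: { [L → . ) L], [L → . L X L], [L → .], [L → L X . L] }  — shift, reduce
  I9: { [L → . ) L], [L → . L X L], [L → .], [L → L . X L], [L → L X L .], [X → . L ( E], [X → . d d )] }  — shift, 2 reduces
  I10: { [E → ( . (] }  — shift
  I11: { [X → L ( E .] }  — reduce
  I12: { [E → d . ) E] }  — shift
  I13: { [E → . ( (], [E → . d ) E], [E → .], [E → d ) . E] }  — shift, reduce
  I14: { [E → d ) E .] }  — reduce
  I15: { [E → ( ( .] }  — reduce
  I16: { [L → ) L .], [L → . ) L], [L → . L X L], [L → .], [L → L . X L], [X → . L ( E], [X → . d d )] }  — shift, 2 reduces

I9 contains complete items [L → .], [L → L X L .] — reduce-reduce conflict.
I16 contains complete items [L → .], [L → ) L .] — reduce-reduce conflict.

Answer: Yes — I9: [L → .] vs [L → L X L .]; I16: [L → .] vs [L → ) L .]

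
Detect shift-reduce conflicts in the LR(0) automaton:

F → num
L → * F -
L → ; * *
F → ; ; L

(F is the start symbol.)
Augment with F' → F and build the canonical LR(0) collection (I0 = CLOSURE({[F' → . F]}), then GOTO on every symbol after a dot until no new states appear). It has 12 states:
  I0: { [F → . ; ; L], [F → . num], [F' → . F] }  — shift
  I1: { [F → ; . ; L] }  — shift
  I2: { [F' → F .] }  — accept
  I3: { [F → num .] }  — reduce
  I4: { [F → ; ; . L], [L → . * F -], [L → . ; * *] }  — shift
  I5: { [F → . ; ; L], [F → . num], [L → * . F -] }  — shift
  I6: { [L → ; . * *] }  — shift
  I7: { [F → ; ; L .] }  — reduce
  I8: { [L → ; * . *] }  — shift
  I9: { [L → ; * * .] }  — reduce
  I10: { [L → * F . -] }  — shift
  I11: { [L → * F - .] }  — reduce

No state contains both a complete item and a shift item.

Answer: No shift-reduce conflicts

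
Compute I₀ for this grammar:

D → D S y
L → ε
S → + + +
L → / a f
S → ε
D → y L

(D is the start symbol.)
First, augment the grammar with D' → D
I₀ = CLOSURE({ [D' → . D] }):
  [D' → . D] has the dot before D: add [D → . D S y], [D → . y L]
No further items can be added.

I₀ = { [D → . D S y], [D → . y L], [D' → . D] }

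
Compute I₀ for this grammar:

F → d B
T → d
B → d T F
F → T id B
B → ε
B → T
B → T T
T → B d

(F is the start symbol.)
{ [B → . T T], [B → . T], [B → . d T F], [B → .], [F → . T id B], [F → . d B], [F' → . F], [T → . B d], [T → . d] }

First, augment the grammar with F' → F
I₀ = CLOSURE({ [F' → . F] }):
  [F' → . F] has the dot before F: add [F → . d B], [F → . T id B]
  [F → . T id B] has the dot before T: add [T → . d], [T → . B d]
  [T → . B d] has the dot before B: add [B → . d T F], [B → .], [B → . T], [B → . T T]
No further items can be added.

I₀ = { [B → . T T], [B → . T], [B → . d T F], [B → .], [F → . T id B], [F → . d B], [F' → . F], [T → . B d], [T → . d] }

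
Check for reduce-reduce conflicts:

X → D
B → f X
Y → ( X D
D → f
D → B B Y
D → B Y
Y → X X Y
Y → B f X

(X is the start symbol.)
Yes — I14: [B → f X .] vs [Y → B f X .]; I15: [D → B B Y .] vs [D → B Y .]

A reduce-reduce conflict occurs when an LR(0) state has two complete items [A → α .] and [B → β .] — both call for a reduction, and with no lookahead the parser cannot choose between them.

Augment with X' → X and build the canonical LR(0) collection (I0 = CLOSURE({[X' → . X]}), then GOTO on every symbol after a dot until no new states appear). It has 18 states:
  I0: { [B → . f X], [D → . B B Y], [D → . B Y], [D → . f], [X → . D], [X' → . X] }  — shift
  I1: { [B → . f X], [D → . B B Y], [D → . B Y], [D → . f], [D → B . B Y], [D → B . Y], [X → . D], [Y → . ( X D], [Y → . B f X], [Y → . X X Y] }  — shift
  I2: { [X → D .] }  — reduce
  I3: { [X' → X .] }  — accept
  I4: { [B → . f X], [B → f . X], [D → . B B Y], [D → . B Y], [D → . f], [D → f .], [X → . D] }  — shift, reduce
  I5: { [B → f X .] }  — reduce
  I6: { [B → . f X], [D → . B B Y], [D → . B Y], [D → . f], [X → . D], [Y → ( . X D] }  — shift
  I7: { [B → . f X], [D → . B B Y], [D → . B Y], [D → . f], [D → B . B Y], [D → B . Y], [D → B B . Y], [X → . D], [Y → . ( X D], [Y → . B f X], [Y → . X X Y], [Y → B . f X] }  — shift
  I8: { [B → . f X], [D → . B B Y], [D → . B Y], [D → . f], [X → . D], [Y → X . X Y] }  — shift
  I9: { [D → B Y .] }  — reduce
  I10: { [B → . f X], [D → . B B Y], [D → . B Y], [D → . f], [X → . D], [Y → . ( X D], [Y → . B f X], [Y → . X X Y], [Y → X X . Y] }  — shift
  I11: { [B → . f X], [D → . B B Y], [D → . B Y], [D → . f], [D → B . B Y], [D → B . Y], [X → . D], [Y → . ( X D], [Y → . B f X], [Y → . X X Y], [Y → B . f X] }  — shift
  I12: { [Y → X X Y .] }  — reduce
  I13: { [B → . f X], [B → f . X], [D → . B B Y], [D → . B Y], [D → . f], [D → f .], [X → . D], [Y → B f . X] }  — shift, reduce
  I14: { [B → f X .], [Y → B f X .] }  — 2 reduces
  I15: { [D → B B Y .], [D → B Y .] }  — 2 reduces
  I16: { [B → . f X], [D → . B B Y], [D → . B Y], [D → . f], [Y → ( X . D] }  — shift
  I17: { [Y → ( X D .] }  — reduce

I14 contains complete items [B → f X .], [Y → B f X .] — reduce-reduce conflict.
I15 contains complete items [D → B B Y .], [D → B Y .] — reduce-reduce conflict.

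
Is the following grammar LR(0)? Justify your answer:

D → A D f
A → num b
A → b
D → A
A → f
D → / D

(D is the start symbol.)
A grammar is LR(0) if no state in the canonical LR(0) collection has:
  - both a shift item (dot before a terminal) and a complete item (shift-reduce conflict), or
  - two or more complete items (reduce-reduce conflict; the accept item [D' → D .] counts as a complete item here).

Augment with D' → D and build the canonical LR(0) collection (I0 = CLOSURE({[D' → . D]}), then GOTO on every symbol after a dot until no new states appear). It has 11 states:
  I0: { [A → . b], [A → . f], [A → . num b], [D → . / D], [D → . A D f], [D → . A], [D' → . D] }  — shift
  I1: { [A → . b], [A → . f], [A → . num b], [D → . / D], [D → . A D f], [D → . A], [D → / . D] }  — shift
  I2: { [A → . b], [A → . f], [A → . num b], [D → . / D], [D → . A D f], [D → . A], [D → A . D f], [D → A .] }  — shift, reduce
  I3: { [D' → D .] }  — accept
  I4: { [A → b .] }  — reduce
  I5: { [A → f .] }  — reduce
  I6: { [A → num . b] }  — shift
  I7: { [A → num b .] }  — reduce
  I8: { [D → A D . f] }  — shift
  I9: { [D → A D f .] }  — reduce
  I10: { [D → / D .] }  — reduce

Conflict in state I2:
  Shift-reduce conflict between [D → A .] and [A → . b]
So the grammar is NOT LR(0).

Answer: No. Shift-reduce conflict between [D → A .] and [A → . b]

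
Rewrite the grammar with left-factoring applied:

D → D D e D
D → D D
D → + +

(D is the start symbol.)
D → D D D'
D' → e D
D' → ε
D → + +

Left-factoring transforms A → αβ₁ | αβ₂ into A → αA' and A' → β₁ | β₂
(α is the longest common prefix among the alternatives). Repeat until
no nonterminal has two alternatives with a common prefix.

Round 1: D has alternatives sharing prefix 'D D'. Introduce D': D → D D D'
  Add: D' → e D
  Add: D' → ε

No remaining common prefixes — done.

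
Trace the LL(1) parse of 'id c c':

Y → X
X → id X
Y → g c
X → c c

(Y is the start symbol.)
Stack is shown with the top on the left.

Stack   Input     Action
------------------------
Y $     id c c $  output Y → X
X $     id c c $  output X → id X
id X $  id c c $  match 'id'
X $     c c $     output X → c c
c c $   c c $     match 'c'
c $     c $       match 'c'
$       $         accept

The string is accepted.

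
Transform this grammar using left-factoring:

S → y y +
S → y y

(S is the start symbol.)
Left-factoring transforms A → αβ₁ | αβ₂ into A → αA' and A' → β₁ | β₂
(α is the longest common prefix among the alternatives). Repeat until
no nonterminal has two alternatives with a common prefix.

Round 1: S has alternatives sharing prefix 'y y'. Introduce S': S → y y S'
  Add: S' → +
  Add: S' → ε

No remaining common prefixes — done.

Resulting grammar:
S → y y S'
S' → +
S' → ε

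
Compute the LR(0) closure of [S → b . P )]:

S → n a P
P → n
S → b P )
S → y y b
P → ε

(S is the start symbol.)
{ [P → . n], [P → .], [S → b . P )] }

Start with: [S → b . P )]
  [S → b . P )] has the dot before P: add [P → . n], [P → .]
No further items can be added.

CLOSURE = { [P → . n], [P → .], [S → b . P )] }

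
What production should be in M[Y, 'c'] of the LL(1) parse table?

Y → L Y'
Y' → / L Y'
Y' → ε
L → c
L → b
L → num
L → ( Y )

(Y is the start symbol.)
Y → L Y'

To find M[Y, 'c'], we find productions for Y where 'c' is in the predict set (PREDICT(N → α) = (FIRST(α) \ {ε}) ∪ (FOLLOW(N) if α ⇒* ε)).

Relevant sets:
  FIRST(L) = { '(', 'b', 'c', 'num' }

Y → L Y': PREDICT = { '(', 'b', 'c', 'num' }
  'c' is in predict set, so this production goes in M[Y, 'c']

M[Y, 'c'] = Y → L Y'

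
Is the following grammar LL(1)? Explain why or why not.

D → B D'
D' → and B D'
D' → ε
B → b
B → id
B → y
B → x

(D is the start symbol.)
Yes, the grammar is LL(1).

Relevant sets:
  FOLLOW(D') = { $ }

For D':
  PREDICT(D' → and B D') = { 'and' }
  PREDICT(D' → ε) = { $ }
For B:
  PREDICT(B → b) = { 'b' }
  PREDICT(B → id) = { 'id' }
  PREDICT(B → y) = { 'y' }
  PREDICT(B → x) = { 'x' }
D has a single production, so nothing to check there.

All predict sets are disjoint. The grammar IS LL(1).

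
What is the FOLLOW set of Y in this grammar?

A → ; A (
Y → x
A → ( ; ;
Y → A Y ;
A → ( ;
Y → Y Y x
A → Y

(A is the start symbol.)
To compute FOLLOW(Y), find every occurrence of Y on a right-hand side N → α Y β: add FIRST(β) \ {ε}, and if β is empty or nullable also add FOLLOW(N). Iterate to a fixed point.

In Y → A Y ;: Y is followed by ';', add FIRST(';') \ {ε} = { ';' }
In Y → Y Y x: Y is followed by Y x, add FIRST(Y x) \ {ε} = { '(', ';', 'x' }
In Y → Y Y x: Y is followed by x, add FIRST(x) \ {ε} = { 'x' }
In A → Y: Y is at the end, add FOLLOW(A)

The FOLLOW sets referred to above (computed the same way, to a fixed point):
  FOLLOW(A) = { $, '(', ';', 'x' }

Taking the union: FOLLOW(Y) = { $, '(', ';', 'x' }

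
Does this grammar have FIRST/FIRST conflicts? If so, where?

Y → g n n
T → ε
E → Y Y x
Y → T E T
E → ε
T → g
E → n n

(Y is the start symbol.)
FIRST sets of the non-terminals at (or reachable through a nullable prefix from) the front of some alternative:
  FIRST(T) = { 'g', ε }
  FIRST(E) = { 'g', 'n', 'x', ε }
  FIRST(Y) = { 'g', 'n', 'x', ε }

Productions for Y:
  Y → g n n: FIRST = { 'g' }
  Y → T E T: FIRST = { 'g', 'n', 'x', ε }
Productions for T:
  T → ε: FIRST = { ε }
  T → g: FIRST = { 'g' }
Productions for E:
  E → Y Y x: FIRST = { 'g', 'n', 'x' }
  E → ε: FIRST = { ε }
  E → n n: FIRST = { 'n' }

Conflict for Y: Y → g n n and Y → T E T
  Overlap: { 'g' }
Conflict for E: E → Y Y x and E → n n
  Overlap: { 'n' }

Answer: Yes. Y → g n n / Y → T E T on { 'g' }; E → Y Y x / E → n n on { 'n' }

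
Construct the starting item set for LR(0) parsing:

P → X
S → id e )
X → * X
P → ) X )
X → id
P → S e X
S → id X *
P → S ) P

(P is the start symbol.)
First, augment the grammar with P' → P
I₀ = CLOSURE({ [P' → . P] }):
  [P' → . P] has the dot before P: add [P → . X], [P → . ) X )], [P → . S e X], [P → . S ) P]
  [P → . X] has the dot before X: add [X → . * X], [X → . id]
  [P → . S e X] has the dot before S: add [S → . id e )], [S → . id X *]
No further items can be added.

I₀ = { [P → . ) X )], [P → . S ) P], [P → . S e X], [P → . X], [P' → . P], [S → . id X *], [S → . id e )], [X → . * X], [X → . id] }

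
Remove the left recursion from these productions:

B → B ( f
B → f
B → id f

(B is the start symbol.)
B → f B'
B → id f B'
B' → ( f B'
B' → ε

B is directly left-recursive. The standard transformation for
  A → A α₁ | ... | A α_m | β₁ | ... | β_n
is
  A  → β₁ A' | ... | β_n A'
  A' → α₁ A' | ... | α_m A' | ε

B → f becomes B → f B'
B → id f becomes B → id f B'
B → B ( f becomes B' → ( f B'
Add B' → ε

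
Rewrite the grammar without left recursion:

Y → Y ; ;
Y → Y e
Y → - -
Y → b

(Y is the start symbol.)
Y is directly left-recursive. The standard transformation for
  A → A α₁ | ... | A α_m | β₁ | ... | β_n
is
  A  → β₁ A' | ... | β_n A'
  A' → α₁ A' | ... | α_m A' | ε

Y → - - becomes Y → - - Y'
Y → b becomes Y → b Y'
Y → Y ; ; becomes Y' → ; ; Y'
Y → Y e becomes Y' → e Y'
Add Y' → ε

Resulting grammar:
Y → - - Y'
Y → b Y'
Y' → ; ; Y'
Y' → e Y'
Y' → ε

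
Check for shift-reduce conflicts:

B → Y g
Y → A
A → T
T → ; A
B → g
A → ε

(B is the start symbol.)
Yes — I0: [A → .] vs [B → . g]; I1: [A → .] vs [T → . ; A]

A shift-reduce conflict occurs when an LR(0) state has both:
  - a complete (reduce) item [A → α .] (dot at the end), and
  - a shift item [B → β . c γ] (dot before a terminal).

Augment with B' → B and build the canonical LR(0) collection (I0 = CLOSURE({[B' → . B]}), then GOTO on every symbol after a dot until no new states appear). It has 9 states:
  I0: { [A → . T], [A → .], [B → . Y g], [B → . g], [B' → . B], [T → . ; A], [Y → . A] }  — shift, reduce
  I1: { [A → . T], [A → .], [T → . ; A], [T → ; . A] }  — shift, reduce
  I2: { [Y → A .] }  — reduce
  I3: { [B' → B .] }  — accept
  I4: { [A → T .] }  — reduce
  I5: { [B → Y . g] }  — shift
  I6: { [B → g .] }  — reduce
  I7: { [B → Y g .] }  — reduce
  I8: { [T → ; A .] }  — reduce

I0 contains reduce item [A → .] and shift items [B → . g], [T → . ; A] — shift-reduce conflict.
I1 contains reduce item [A → .] and shift item [T → . ; A] — shift-reduce conflict.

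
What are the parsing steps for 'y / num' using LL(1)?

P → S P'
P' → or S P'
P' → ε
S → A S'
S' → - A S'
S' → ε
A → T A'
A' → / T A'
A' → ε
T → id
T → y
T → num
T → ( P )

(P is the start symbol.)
LL(1) parsing maintains a stack (initially the start symbol over $) and the input. At each step: if the stack top is a terminal, match it against the current input token; if it is a non-terminal N, replace it with the RHS of M[N, lookahead] (the unique production whose predict set contains the lookahead).

Stack is shown with the top on the left.

Stack           Input      Action
---------------------------------
P $             y / num $  output P → S P'
S P' $          y / num $  output S → A S'
A S' P' $       y / num $  output A → T A'
T A' S' P' $    y / num $  output T → y
y A' S' P' $    y / num $  match 'y'
A' S' P' $      / num $    output A' → / T A'
/ T A' S' P' $  / num $    match '/'
T A' S' P' $    num $      output T → num
num A' S' P' $  num $      match 'num'
A' S' P' $      $          output A' → ε
S' P' $         $          output S' → ε
P' $            $          output P' → ε
$               $          accept

The string is accepted.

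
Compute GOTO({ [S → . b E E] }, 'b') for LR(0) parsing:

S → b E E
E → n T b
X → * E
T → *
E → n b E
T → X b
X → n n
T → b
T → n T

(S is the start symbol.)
GOTO(I, 'b') = CLOSURE({ [A → αX.β] : [A → α.Xβ] ∈ I, X = 'b' })

Items with dot before 'b', with the dot advanced:
  [S → . b E E] → [S → b . E E]
Closure of the advanced items:
  [S → b . E E] has the dot before E: add [E → . n T b], [E → . n b E]

GOTO = { [E → . n T b], [E → . n b E], [S → b . E E] }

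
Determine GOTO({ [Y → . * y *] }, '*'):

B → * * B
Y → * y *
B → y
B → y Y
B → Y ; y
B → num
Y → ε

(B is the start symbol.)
{ [Y → * . y *] }

GOTO(I, '*') = CLOSURE({ [A → αX.β] : [A → α.Xβ] ∈ I, X = '*' })

Items with dot before '*', with the dot advanced:
  [Y → . * y *] → [Y → * . y *]
Closure adds nothing (no advanced item has the dot before a non-terminal).

GOTO = { [Y → * . y *] }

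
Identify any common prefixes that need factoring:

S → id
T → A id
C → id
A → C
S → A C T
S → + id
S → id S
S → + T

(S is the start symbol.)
Yes, S has productions with common prefix 'id'; S has productions with common prefix '+'

Left-factoring is needed when two productions for the same non-terminal
share a common prefix on the right-hand side.

Productions for S:
  S → id
  S → A C T
  S → + id
  S → id S
  S → + T

Found common prefix 'id' in productions for S
Found common prefix '+' in productions for S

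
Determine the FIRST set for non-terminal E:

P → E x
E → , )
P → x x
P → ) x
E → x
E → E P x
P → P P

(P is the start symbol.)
{ ',', 'x' }

From E → , ):
  - ',' is a terminal: add ',' and stop
From E → x:
  - x is a terminal: add 'x' and stop
From E → E P x:
  - E is the symbol being defined: contributes nothing new
    E is not nullable, so stop

Collecting: FIRST(E) = { ',', 'x' }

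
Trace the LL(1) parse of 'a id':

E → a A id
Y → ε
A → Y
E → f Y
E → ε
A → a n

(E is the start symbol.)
LL(1) parsing maintains a stack (initially the start symbol over $) and the input. At each step: if the stack top is a terminal, match it against the current input token; if it is a non-terminal N, replace it with the RHS of M[N, lookahead] (the unique production whose predict set contains the lookahead).

Stack is shown with the top on the left.

Stack     Input   Action
------------------------
E $       a id $  output E → a A id
a A id $  a id $  match 'a'
A id $    id $    output A → Y
Y id $    id $    output Y → ε
id $      id $    match 'id'
$         $       accept

The string is accepted.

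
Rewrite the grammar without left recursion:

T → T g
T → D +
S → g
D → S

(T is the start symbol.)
T → D + T'
T' → g T'
T' → ε
S → g
D → S

T is directly left-recursive. The standard transformation for
  A → A α₁ | ... | A α_m | β₁ | ... | β_n
is
  A  → β₁ A' | ... | β_n A'
  A' → α₁ A' | ... | α_m A' | ε

T → D + becomes T → D + T'
T → T g becomes T' → g T'
Add T' → ε

Productions for other non-terminals are unchanged:
  S → g
  D → S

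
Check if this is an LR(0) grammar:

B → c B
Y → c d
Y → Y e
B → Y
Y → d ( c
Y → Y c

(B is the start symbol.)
No. Shift-reduce conflict between [B → Y .] and [Y → Y . c]

Augment with B' → B and build the canonical LR(0) collection (I0 = CLOSURE({[B' → . B]}), then GOTO on every symbol after a dot until no new states appear). It has 11 states:
  I0: { [B → . Y], [B → . c B], [B' → . B], [Y → . Y c], [Y → . Y e], [Y → . c d], [Y → . d ( c] }  — shift
  I1: { [B' → B .] }  — accept
  I2: { [B → Y .], [Y → Y . c], [Y → Y . e] }  — shift, reduce
  I3: { [B → . Y], [B → . c B], [B → c . B], [Y → . Y c], [Y → . Y e], [Y → . c d], [Y → . d ( c], [Y → c . d] }  — shift
  I4: { [Y → d . ( c] }  — shift
  I5: { [Y → d ( . c] }  — shift
  I6: { [Y → d ( c .] }  — reduce
  I7: { [B → c B .] }  — reduce
  I8: { [Y → c d .], [Y → d . ( c] }  — shift, reduce
  I9: { [Y → Y c .] }  — reduce
  I10: { [Y → Y e .] }  — reduce

Conflict in state I2:
  Shift-reduce conflict between [B → Y .] and [Y → Y . c]
So the grammar is NOT LR(0).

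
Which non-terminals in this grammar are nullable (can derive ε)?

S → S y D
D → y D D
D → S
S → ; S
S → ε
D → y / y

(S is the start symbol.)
A non-terminal is nullable if it can derive ε (the empty string): either it has an ε-production, or it has a production whose right-hand side consists entirely of nullable non-terminals.

ε-productions: S → ε
So S is immediately nullable.
D → S: every symbol on the right is nullable, so D is nullable too.
Every non-terminal is now nullable.
Nullable = { 'D', 'S' }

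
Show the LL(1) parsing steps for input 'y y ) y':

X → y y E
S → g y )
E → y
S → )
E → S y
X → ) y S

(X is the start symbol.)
LL(1) parsing maintains a stack (initially the start symbol over $) and the input. At each step: if the stack top is a terminal, match it against the current input token; if it is a non-terminal N, replace it with the RHS of M[N, lookahead] (the unique production whose predict set contains the lookahead).

Stack is shown with the top on the left.

Stack    Input      Action
--------------------------
X $      y y ) y $  output X → y y E
y y E $  y y ) y $  match 'y'
y E $    y ) y $    match 'y'
E $      ) y $      output E → S y
S y $    ) y $      output S → )
) y $    ) y $      match ')'
y $      y $        match 'y'
$        $          accept

The string is accepted.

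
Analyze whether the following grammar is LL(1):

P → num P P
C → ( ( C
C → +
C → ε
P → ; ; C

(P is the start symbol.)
Yes, the grammar is LL(1).

Relevant sets:
  FOLLOW(C) = { $, ';', 'num' }

For P:
  PREDICT(P → num P P) = { 'num' }
  PREDICT(P → ';' ';' C) = { ';' }
For C:
  PREDICT(C → '(' '(' C) = { '(' }
  PREDICT(C → '+') = { '+' }
  PREDICT(C → ε) = { $, ';', 'num' }

All predict sets are disjoint. The grammar IS LL(1).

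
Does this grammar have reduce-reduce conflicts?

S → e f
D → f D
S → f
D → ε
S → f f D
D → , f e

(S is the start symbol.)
No reduce-reduce conflicts

Augment with S' → S and build the canonical LR(0) collection (I0 = CLOSURE({[S' → . S]}), then GOTO on every symbol after a dot until no new states appear). It has 12 states:
  I0: { [S → . e f], [S → . f f D], [S → . f], [S' → . S] }  — shift
  I1: { [S' → S .] }  — accept
  I2: { [S → e . f] }  — shift
  I3: { [S → f . f D], [S → f .] }  — shift, reduce
  I4: { [D → . , f e], [D → . f D], [D → .], [S → f f . D] }  — shift, reduce
  I5: { [D → , . f e] }  — shift
  I6: { [S → f f D .] }  — reduce
  I7: { [D → . , f e], [D → . f D], [D → .], [D → f . D] }  — shift, reduce
  I8: { [D → f D .] }  — reduce
  I9: { [D → , f . e] }  — shift
  I10: { [D → , f e .] }  — reduce
  I11: { [S → e f .] }  — reduce

No state contains more than one complete item.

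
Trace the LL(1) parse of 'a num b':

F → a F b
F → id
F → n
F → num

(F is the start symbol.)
Stack is shown with the top on the left.

Stack    Input      Action
--------------------------
F $      a num b $  output F → a F b
a F b $  a num b $  match 'a'
F b $    num b $    output F → num
num b $  num b $    match 'num'
b $      b $        match 'b'
$        $          accept

The string is accepted.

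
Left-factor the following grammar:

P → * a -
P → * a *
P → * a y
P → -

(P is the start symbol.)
Left-factoring transforms A → αβ₁ | αβ₂ into A → αA' and A' → β₁ | β₂
(α is the longest common prefix among the alternatives). Repeat until
no nonterminal has two alternatives with a common prefix.

Round 1: P has alternatives sharing prefix '* a'. Introduce P': P → * a P'
  Add: P' → -
  Add: P' → *
  Add: P' → y

No remaining common prefixes — done.

Resulting grammar:
P → * a P'
P' → -
P' → *
P' → y
P → -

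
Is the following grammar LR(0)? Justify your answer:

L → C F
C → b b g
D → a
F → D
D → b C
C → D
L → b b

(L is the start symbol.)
Augment with L' → L and build the canonical LR(0) collection (I0 = CLOSURE({[L' → . L]}), then GOTO on every symbol after a dot until no new states appear). It has 14 states:
  I0: { [C → . D], [C → . b b g], [D → . a], [D → . b C], [L → . C F], [L → . b b], [L' → . L] }  — shift
  I1: { [D → . a], [D → . b C], [F → . D], [L → C . F] }  — shift
  I2: { [C → D .] }  — reduce
  I3: { [L' → L .] }  — accept
  I4: { [D → a .] }  — reduce
  I5: { [C → . D], [C → . b b g], [C → b . b g], [D → . a], [D → . b C], [D → b . C], [L → b . b] }  — shift
  I6: { [D → b C .] }  — reduce
  I7: { [C → . D], [C → . b b g], [C → b . b g], [C → b b . g], [D → . a], [D → . b C], [D → b . C], [L → b b .] }  — shift, reduce
  I8: { [C → . D], [C → . b b g], [C → b . b g], [C → b b . g], [D → . a], [D → . b C], [D → b . C] }  — shift
  I9: { [C → b b g .] }  — reduce
  I10: { [F → D .] }  — reduce
  I11: { [L → C F .] }  — reduce
  I12: { [C → . D], [C → . b b g], [D → . a], [D → . b C], [D → b . C] }  — shift
  I13: { [C → . D], [C → . b b g], [C → b . b g], [D → . a], [D → . b C], [D → b . C] }  — shift

Conflict in state I7:
  Shift-reduce conflict between [L → b b .] and [C → . b b g]
So the grammar is NOT LR(0).

Answer: No. Shift-reduce conflict between [L → b b .] and [C → . b b g]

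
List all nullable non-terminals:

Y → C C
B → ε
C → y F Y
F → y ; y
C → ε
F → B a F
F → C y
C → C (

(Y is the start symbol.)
{ 'B', 'C', 'Y' }

ε-productions: B → ε, C → ε
So B, C are immediately nullable.
Y → C C: every symbol on the right is nullable, so Y is nullable too.
No further non-terminal can be added: every production for the remaining non-terminals contains a terminal or a non-nullable non-terminal.
Nullable = { 'B', 'C', 'Y' }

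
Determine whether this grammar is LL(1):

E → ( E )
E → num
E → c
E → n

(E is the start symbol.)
A grammar is LL(1) if for each non-terminal N with multiple productions, the predict sets of those productions are pairwise disjoint, where PREDICT(N → α) = (FIRST(α) \ {ε}) ∪ (FOLLOW(N) if α ⇒* ε).

For E:
  PREDICT(E → '(' E ')') = { '(' }
  PREDICT(E → num) = { 'num' }
  PREDICT(E → c) = { 'c' }
  PREDICT(E → n) = { 'n' }

All predict sets are disjoint. The grammar IS LL(1).

Answer: Yes, the grammar is LL(1).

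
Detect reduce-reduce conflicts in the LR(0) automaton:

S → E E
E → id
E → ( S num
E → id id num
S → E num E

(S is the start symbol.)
No reduce-reduce conflicts

Augment with S' → S and build the canonical LR(0) collection (I0 = CLOSURE({[S' → . S]}), then GOTO on every symbol after a dot until no new states appear). It has 12 states:
  I0: { [E → . ( S num], [E → . id id num], [E → . id], [S → . E E], [S → . E num E], [S' → . S] }  — shift
  I1: { [E → ( . S num], [E → . ( S num], [E → . id id num], [E → . id], [S → . E E], [S → . E num E] }  — shift
  I2: { [E → . ( S num], [E → . id id num], [E → . id], [S → E . E], [S → E . num E] }  — shift
  I3: { [S' → S .] }  — accept
  I4: { [E → id . id num], [E → id .] }  — shift, reduce
  I5: { [E → id id . num] }  — shift
  I6: { [E → id id num .] }  — reduce
  I7: { [S → E E .] }  — reduce
  I8: { [E → . ( S num], [E → . id id num], [E → . id], [S → E num . E] }  — shift
  I9: { [S → E num E .] }  — reduce
  I10: { [E → ( S . num] }  — shift
  I11: { [E → ( S num .] }  — reduce

No state contains more than one complete item.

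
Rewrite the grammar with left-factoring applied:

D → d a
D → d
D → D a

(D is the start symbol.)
Left-factoring transforms A → αβ₁ | αβ₂ into A → αA' and A' → β₁ | β₂
(α is the longest common prefix among the alternatives). Repeat until
no nonterminal has two alternatives with a common prefix.

Round 1: D has alternatives sharing prefix 'd'. Introduce D': D → d D'
  Add: D' → a
  Add: D' → ε

No remaining common prefixes — done.

Resulting grammar:
D → d D'
D' → a
D' → ε
D → D a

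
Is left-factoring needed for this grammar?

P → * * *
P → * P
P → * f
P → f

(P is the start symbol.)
Left-factoring is needed when two productions for the same non-terminal
share a common prefix on the right-hand side.

Productions for P:
  P → * * *
  P → * P
  P → * f
  P → f

Found common prefix '*' in productions for P

Answer: Yes, P has productions with common prefix '*'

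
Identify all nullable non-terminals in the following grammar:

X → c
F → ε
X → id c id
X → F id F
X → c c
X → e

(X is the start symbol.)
A non-terminal is nullable if it can derive ε (the empty string): either it has an ε-production, or it has a production whose right-hand side consists entirely of nullable non-terminals.

ε-productions: F → ε
So F is immediately nullable.
No further non-terminal can be added: every production for the remaining non-terminals contains a terminal or a non-nullable non-terminal.
Nullable = { 'F' }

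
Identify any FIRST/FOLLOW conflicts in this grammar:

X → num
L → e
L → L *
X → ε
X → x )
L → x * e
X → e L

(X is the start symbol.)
No FIRST/FOLLOW conflicts.

A FIRST/FOLLOW conflict occurs when a non-terminal N has a nullable alternative N → β (β ⇒* ε) and another alternative N → α with FIRST(α) ∩ FOLLOW(N) ≠ ∅: on such a lookahead the parser cannot decide between expanding α and letting N vanish via β.

Nullable non-terminals: X.

X: nullable alternative(s) X → ε; FOLLOW(X) = { $ }
  X → num: FIRST \ {ε} = { 'num' } — disjoint from FOLLOW(X)
  X → ε: FIRST \ {ε} = { } — this is the only nullable alternative, skip
  X → x ): FIRST \ {ε} = { 'x' } — disjoint from FOLLOW(X)
  X → e L: FIRST \ {ε} = { 'e' } — disjoint from FOLLOW(X)

L has no nullable alternative, so no FIRST/FOLLOW check is needed there.

No FIRST/FOLLOW conflicts found.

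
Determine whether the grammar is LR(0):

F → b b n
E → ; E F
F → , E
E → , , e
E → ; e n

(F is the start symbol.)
A grammar is LR(0) if no state in the canonical LR(0) collection has:
  - both a shift item (dot before a terminal) and a complete item (shift-reduce conflict), or
  - two or more complete items (reduce-reduce conflict; the accept item [F' → F .] counts as a complete item here).

Augment with F' → F and build the canonical LR(0) collection (I0 = CLOSURE({[F' → . F]}), then GOTO on every symbol after a dot until no new states appear). It has 15 states:
  I0: { [F → . , E], [F → . b b n], [F' → . F] }  — shift
  I1: { [E → . , , e], [E → . ; E F], [E → . ; e n], [F → , . E] }  — shift
  I2: { [F' → F .] }  — accept
  I3: { [F → b . b n] }  — shift
  I4: { [F → b b . n] }  — shift
  I5: { [F → b b n .] }  — reduce
  I6: { [E → , . , e] }  — shift
  I7: { [E → . , , e], [E → . ; E F], [E → . ; e n], [E → ; . E F], [E → ; . e n] }  — shift
  I8: { [F → , E .] }  — reduce
  I9: { [E → ; E . F], [F → . , E], [F → . b b n] }  — shift
  I10: { [E → ; e . n] }  — shift
  I11: { [E → ; e n .] }  — reduce
  I12: { [E → ; E F .] }  — reduce
  I13: { [E → , , . e] }  — shift
  I14: { [E → , , e .] }  — reduce

Every state is either a pure shift/goto state or contains exactly one complete item and nothing to shift — no conflicts. The grammar is LR(0).

Answer: Yes, the grammar is LR(0)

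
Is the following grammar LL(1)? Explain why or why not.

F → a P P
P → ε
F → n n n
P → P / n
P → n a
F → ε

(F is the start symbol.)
A grammar is LL(1) if for each non-terminal N with multiple productions, the predict sets of those productions are pairwise disjoint, where PREDICT(N → α) = (FIRST(α) \ {ε}) ∪ (FOLLOW(N) if α ⇒* ε).

Relevant sets:
  FIRST(P) = { '/', 'n', ε }
  FOLLOW(F) = { $ }
  FOLLOW(P) = { $, '/', 'n' }

For F:
  PREDICT(F → a P P) = { 'a' }
  PREDICT(F → n n n) = { 'n' }
  PREDICT(F → ε) = { $ }
For P:
  PREDICT(P → ε) = { $, '/', 'n' }
  PREDICT(P → P '/' n) = { '/', 'n' }
  PREDICT(P → n a) = { 'n' }

Conflict found: Predict set conflict for P: { '/', 'n' }
The grammar is NOT LL(1).

Answer: No. Predict set conflict for P: { '/', 'n' }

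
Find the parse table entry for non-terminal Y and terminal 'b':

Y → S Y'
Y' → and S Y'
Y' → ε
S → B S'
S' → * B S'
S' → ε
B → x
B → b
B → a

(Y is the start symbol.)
To find M[Y, 'b'], we find productions for Y where 'b' is in the predict set (PREDICT(N → α) = (FIRST(α) \ {ε}) ∪ (FOLLOW(N) if α ⇒* ε)).

Relevant sets:
  FIRST(S) = { 'a', 'b', 'x' }

Y → S Y': PREDICT = { 'a', 'b', 'x' }
  'b' is in predict set, so this production goes in M[Y, 'b']

M[Y, 'b'] = Y → S Y'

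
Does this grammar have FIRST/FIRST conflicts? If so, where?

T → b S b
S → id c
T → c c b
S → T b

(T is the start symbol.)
FIRST sets of the non-terminals at (or reachable through a nullable prefix from) the front of some alternative:
  FIRST(T) = { 'b', 'c' }

Productions for T:
  T → b S b: FIRST = { 'b' }
  T → c c b: FIRST = { 'c' }
Productions for S:
  S → id c: FIRST = { 'id' }
  S → T b: FIRST = { 'b', 'c' }

All alternatives of each non-terminal have pairwise disjoint FIRST sets.

Answer: No FIRST/FIRST conflicts.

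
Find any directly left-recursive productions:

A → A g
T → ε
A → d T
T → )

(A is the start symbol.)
Yes, A is left-recursive

A → A g: LEFT RECURSIVE (starts with A)
T → ε: starts with ε
A → d T: starts with d
T → ): starts with ')'

The grammar has direct left recursion on: A.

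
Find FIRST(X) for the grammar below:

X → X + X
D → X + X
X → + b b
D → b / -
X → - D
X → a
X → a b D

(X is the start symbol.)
From X → X + X:
  - X is the symbol being defined: contributes nothing new
    X is not nullable, so stop
From X → + b b:
  - '+' is a terminal: add '+' and stop
From X → - D:
  - '-' is a terminal: add '-' and stop
From X → a:
  - a is a terminal: add 'a' and stop
From X → a b D:
  - a is a terminal: add 'a' and stop

Collecting: FIRST(X) = { '+', '-', 'a' }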